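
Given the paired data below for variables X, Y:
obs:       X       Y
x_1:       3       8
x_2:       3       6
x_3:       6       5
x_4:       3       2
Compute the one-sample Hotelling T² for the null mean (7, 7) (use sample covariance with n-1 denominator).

Step 1 — sample mean vector:
  mean(X) = (3 + 3 + 6 + 3) / 4 = 15/4 = 3.75
  mean(Y) = (8 + 6 + 5 + 2) / 4 = 21/4 = 5.25
  x̄ = (3.75, 5.25),  deviation x̄ - mu_0 = (3.75, 5.25) - (7, 7) = (-3.25, -1.75).

Step 2 — sample covariance matrix, S[i,j] = (1/(n-1)) · Σ_k (x_{k,i} - mean_i) · (x_{k,j} - mean_j), divisor n-1 = 3:
  S[X,X] = ((-0.75)·(-0.75) + (-0.75)·(-0.75) + (2.25)·(2.25) + (-0.75)·(-0.75)) / 3 = 6.75/3 = 2.25
  S[X,Y] = ((-0.75)·(2.75) + (-0.75)·(0.75) + (2.25)·(-0.25) + (-0.75)·(-3.25)) / 3 = -0.75/3 = -0.25
  S[Y,Y] = ((2.75)·(2.75) + (0.75)·(0.75) + (-0.25)·(-0.25) + (-3.25)·(-3.25)) / 3 = 18.75/3 = 6.25
  S = [[2.25, -0.25],
 [-0.25, 6.25]].

Step 3 — invert S. det(S) = 2.25·6.25 - (-0.25)² = 14.
  S^{-1} = (1/det) · [[d, -b], [-b, a]] = [[0.4464, 0.0179],
 [0.0179, 0.1607]].

Step 4 — quadratic form (x̄ - mu_0)^T · S^{-1} · (x̄ - mu_0):
  S^{-1} · (x̄ - mu_0) = (-1.4821, -0.3393),
  (x̄ - mu_0)^T · [...] = (-3.25)·(-1.4821) + (-1.75)·(-0.3393) = 5.4107.

Step 5 — scale by n: T² = 4 · 5.4107 = 21.6429.

T² ≈ 21.6429


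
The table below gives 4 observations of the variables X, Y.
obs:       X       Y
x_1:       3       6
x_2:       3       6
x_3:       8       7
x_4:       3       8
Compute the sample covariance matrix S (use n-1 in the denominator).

Step 1 — column means:
  mean(X) = (3 + 3 + 8 + 3) / 4 = 17/4 = 4.25
  mean(Y) = (6 + 6 + 7 + 8) / 4 = 27/4 = 6.75

Step 2 — sample covariance S[i,j] = (1/(n-1)) · Σ_k (x_{k,i} - mean_i) · (x_{k,j} - mean_j), with n-1 = 3.
  S[X,X] = ((-1.25)·(-1.25) + (-1.25)·(-1.25) + (3.75)·(3.75) + (-1.25)·(-1.25)) / 3 = 18.75/3 = 6.25
  S[X,Y] = ((-1.25)·(-0.75) + (-1.25)·(-0.75) + (3.75)·(0.25) + (-1.25)·(1.25)) / 3 = 1.25/3 = 0.4167
  S[Y,Y] = ((-0.75)·(-0.75) + (-0.75)·(-0.75) + (0.25)·(0.25) + (1.25)·(1.25)) / 3 = 2.75/3 = 0.9167

S is symmetric (S[j,i] = S[i,j]). Assembling:

S = [[6.25, 0.4167],
 [0.4167, 0.9167]]


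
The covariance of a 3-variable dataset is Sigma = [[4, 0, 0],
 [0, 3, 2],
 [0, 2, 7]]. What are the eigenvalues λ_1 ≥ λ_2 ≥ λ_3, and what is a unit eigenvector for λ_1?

Step 1 — characteristic polynomial p(λ) = det(λI - Sigma) = λ³ - tr·λ² + c_1·λ - det, where tr = trace, c_1 = sum of the principal 2×2 minors, det = det(Sigma):
  tr = 4 + 3 + 7 = 14,
  c_1 = (4·3 - (0)²) + (4·7 - (0)²) + (3·7 - (2)²) = 12 + 28 + 17 = 57,
  det = 4·(3·7 - (2)²) - (0)·((0)·7 - (2)·(0)) + (0)·((0)·(2) - 3·(0)) = 4·(17) - (0)·(0) + (0)·(0) = 68.
  So p(λ) = λ³ - 14λ² + 57λ - 68.
Step 2 — look for an integer root (rational root theorem: any rational root is an integer divisor of 68). Testing λ = 4:
  p(4) = 64 - 224 + 228 - 68 = 0  ✓
  Dividing out (λ - 4): p(λ) = (λ - 4)(λ² - 10λ + 17).
Step 3 — remaining eigenvalues from the quadratic λ² - 10λ + 17 = 0:
  Δ = 10² - 4·17 = 100 - 68 = 32,  λ = (10 ± √32)/2 = (10 ± 5.6569)/2 ≈ 7.8284 or 2.1716.
  Sorted: λ_1 = 7.8284,  λ_2 = 4,  λ_3 = 2.1716  (check: sum = 14 = tr ✓).

Step 4 — unit eigenvector for λ_1 ≈ 7.8284: v spans the null space of (Sigma - λ_1 I), whose rows are
  r_1 = (-3.8284, 0, 0),  r_2 = (0, -4.8284, 2),  r_3 = (0, 2, -0.8284).
  v is orthogonal to every row, so take v ∝ r_1 × r_2 = ((0)·(2) - (0)·(-4.8284), (0)·(0) - (-3.8284)·(2), (-3.8284)·(-4.8284) - (0)·(0)) ≈ (0, 7.6569, 18.4853).
  Let u = (0, 7.6569, 18.4853).
  ||u|| = √((0)² + (7.6569)² + (18.4853)²) = √(400.333) ≈ 20.0083,  v_1 = u/||u|| ≈ (0, 0.3827, 0.9239) (||v_1|| = 1).

λ_1 = 7.8284,  λ_2 = 4,  λ_3 = 2.1716;  v_1 ≈ (0, 0.3827, 0.9239)


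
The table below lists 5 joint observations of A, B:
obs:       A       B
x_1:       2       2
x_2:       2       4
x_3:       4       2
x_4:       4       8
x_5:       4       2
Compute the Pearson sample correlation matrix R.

Step 1 — column means:
  mean(A) = (2 + 2 + 4 + 4 + 4) / 5 = 16/5 = 3.2
  mean(B) = (2 + 4 + 2 + 8 + 2) / 5 = 18/5 = 3.6

Step 2 — sample variances and covariances s[i,j] = (1/(n-1)) · Σ_k (x_{k,i} - mean_i) · (x_{k,j} - mean_j), with n-1 = 4:
  s[A,A] = ((-1.2)·(-1.2) + (-1.2)·(-1.2) + (0.8)·(0.8) + (0.8)·(0.8) + (0.8)·(0.8)) / 4 = 4.8/4 = 1.2
  s[A,B] = ((-1.2)·(-1.6) + (-1.2)·(0.4) + (0.8)·(-1.6) + (0.8)·(4.4) + (0.8)·(-1.6)) / 4 = 2.4/4 = 0.6
  s[B,B] = ((-1.6)·(-1.6) + (0.4)·(0.4) + (-1.6)·(-1.6) + (4.4)·(4.4) + (-1.6)·(-1.6)) / 4 = 27.2/4 = 6.8
  Sample standard deviations s_i = √(s[i,i]):
  s(A) = √(1.2) = 1.0954
  s(B) = √(6.8) = 2.6077

Step 3 — r_{ij} = s_{ij} / (s_i · s_j):
  r[A,A] = 1 (diagonal).
  r[A,B] = 0.6 / (1.0954 · 2.6077) = 0.6 / 2.8566 = 0.21
  r[B,B] = 1 (diagonal).

R is symmetric with unit diagonal. Assembling:

R = [[1, 0.21],
 [0.21, 1]]


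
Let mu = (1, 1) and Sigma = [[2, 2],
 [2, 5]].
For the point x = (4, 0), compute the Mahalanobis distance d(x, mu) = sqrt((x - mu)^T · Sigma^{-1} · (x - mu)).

Step 1 — centre the observation: (x - mu) = (3, -1).

Step 2 — invert Sigma. det(Sigma) = 2·5 - (2)² = 6.
  Sigma^{-1} = (1/det) · [[d, -b], [-b, a]] = [[0.8333, -0.3333],
 [-0.3333, 0.3333]].

Step 3 — form the quadratic (x - mu)^T · Sigma^{-1} · (x - mu):
  Sigma^{-1} · (x - mu) = (2.8333, -1.3333).
  (x - mu)^T · [Sigma^{-1} · (x - mu)] = (3)·(2.8333) + (-1)·(-1.3333) = 9.8333.

Step 4 — take square root: d = √(9.8333) ≈ 3.1358.

d(x, mu) = √(9.8333) ≈ 3.1358


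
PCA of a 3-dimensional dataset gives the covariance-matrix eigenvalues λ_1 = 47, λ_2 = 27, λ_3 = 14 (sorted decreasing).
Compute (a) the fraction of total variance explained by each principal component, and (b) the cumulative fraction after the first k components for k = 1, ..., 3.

Step 1 — total variance = trace(Sigma) = Σ λ_i = 47 + 27 + 14 = 88.

Step 2 — fraction explained by component i = λ_i / Σ λ:
  PC1: 47/88 = 0.5341
  PC2: 27/88 = 0.3068
  PC3: 14/88 = 0.1591

Step 3 — cumulative fraction after k components = (λ_1 + ... + λ_k) / Σ λ:
  k = 1: 47/88 = 0.5341
  k = 2: (47 + 27)/88 = 74/88 = 0.8409
  k = 3: (47 + 27 + 14)/88 = 88/88 = 1

Summary (fraction, with percent):

explained: PC1 0.5341 (53.41%), PC2 0.3068 (30.68%), PC3 0.1591 (15.91%);  cumulative: 0.5341, 0.8409, 1


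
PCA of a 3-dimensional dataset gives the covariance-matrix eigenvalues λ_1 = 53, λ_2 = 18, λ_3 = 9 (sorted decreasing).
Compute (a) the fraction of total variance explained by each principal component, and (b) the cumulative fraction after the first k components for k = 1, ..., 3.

Step 1 — total variance = trace(Sigma) = Σ λ_i = 53 + 18 + 9 = 80.

Step 2 — fraction explained by component i = λ_i / Σ λ:
  PC1: 53/80 = 0.6625
  PC2: 18/80 = 0.225
  PC3: 9/80 = 0.1125

Step 3 — cumulative fraction after k components = (λ_1 + ... + λ_k) / Σ λ:
  k = 1: 53/80 = 0.6625
  k = 2: (53 + 18)/80 = 71/80 = 0.8875
  k = 3: (53 + 18 + 9)/80 = 80/80 = 1

Summary (fraction, with percent):

explained: PC1 0.6625 (66.25%), PC2 0.225 (22.5%), PC3 0.1125 (11.25%);  cumulative: 0.6625, 0.8875, 1


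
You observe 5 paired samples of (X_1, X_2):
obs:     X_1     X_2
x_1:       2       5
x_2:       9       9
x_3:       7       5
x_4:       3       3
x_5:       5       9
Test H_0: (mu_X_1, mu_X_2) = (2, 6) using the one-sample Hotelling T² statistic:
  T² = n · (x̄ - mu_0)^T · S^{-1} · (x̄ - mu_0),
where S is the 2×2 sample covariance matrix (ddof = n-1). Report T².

Step 1 — sample mean vector:
  mean(X_1) = (2 + 9 + 7 + 3 + 5) / 5 = 26/5 = 5.2
  mean(X_2) = (5 + 9 + 5 + 3 + 9) / 5 = 31/5 = 6.2
  x̄ = (5.2, 6.2),  deviation x̄ - mu_0 = (5.2, 6.2) - (2, 6) = (3.2, 0.2).

Step 2 — sample covariance matrix, S[i,j] = (1/(n-1)) · Σ_k (x_{k,i} - mean_i) · (x_{k,j} - mean_j), divisor n-1 = 4:
  S[X_1,X_1] = ((-3.2)·(-3.2) + (3.8)·(3.8) + (1.8)·(1.8) + (-2.2)·(-2.2) + (-0.2)·(-0.2)) / 4 = 32.8/4 = 8.2
  S[X_1,X_2] = ((-3.2)·(-1.2) + (3.8)·(2.8) + (1.8)·(-1.2) + (-2.2)·(-3.2) + (-0.2)·(2.8)) / 4 = 18.8/4 = 4.7
  S[X_2,X_2] = ((-1.2)·(-1.2) + (2.8)·(2.8) + (-1.2)·(-1.2) + (-3.2)·(-3.2) + (2.8)·(2.8)) / 4 = 28.8/4 = 7.2
  S = [[8.2, 4.7],
 [4.7, 7.2]].

Step 3 — invert S. det(S) = 8.2·7.2 - (4.7)² = 36.95.
  S^{-1} = (1/det) · [[d, -b], [-b, a]] = [[0.1949, -0.1272],
 [-0.1272, 0.2219]].

Step 4 — quadratic form (x̄ - mu_0)^T · S^{-1} · (x̄ - mu_0):
  S^{-1} · (x̄ - mu_0) = (0.5981, -0.3627),
  (x̄ - mu_0)^T · [...] = (3.2)·(0.5981) + (0.2)·(-0.3627) = 1.8414.

Step 5 — scale by n: T² = 5 · 1.8414 = 9.207.

T² ≈ 9.207


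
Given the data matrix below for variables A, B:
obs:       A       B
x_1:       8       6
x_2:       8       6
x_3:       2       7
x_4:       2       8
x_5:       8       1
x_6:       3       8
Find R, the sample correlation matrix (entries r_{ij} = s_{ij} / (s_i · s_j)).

Step 1 — column means:
  mean(A) = (8 + 8 + 2 + 2 + 8 + 3) / 6 = 31/6 = 5.1667
  mean(B) = (6 + 6 + 7 + 8 + 1 + 8) / 6 = 36/6 = 6

Step 2 — sample variances and covariances s[i,j] = (1/(n-1)) · Σ_k (x_{k,i} - mean_i) · (x_{k,j} - mean_j), with n-1 = 5:
  s[A,A] = ((2.8333)·(2.8333) + (2.8333)·(2.8333) + (-3.1667)·(-3.1667) + (-3.1667)·(-3.1667) + (2.8333)·(2.8333) + (-2.1667)·(-2.1667)) / 5 = 48.8333/5 = 9.7667
  s[A,B] = ((2.8333)·(0) + (2.8333)·(0) + (-3.1667)·(1) + (-3.1667)·(2) + (2.8333)·(-5) + (-2.1667)·(2)) / 5 = -28/5 = -5.6
  s[B,B] = ((0)·(0) + (0)·(0) + (1)·(1) + (2)·(2) + (-5)·(-5) + (2)·(2)) / 5 = 34/5 = 6.8
  Sample standard deviations s_i = √(s[i,i]):
  s(A) = √(9.7667) = 3.1252
  s(B) = √(6.8) = 2.6077

Step 3 — r_{ij} = s_{ij} / (s_i · s_j):
  r[A,A] = 1 (diagonal).
  r[A,B] = -5.6 / (3.1252 · 2.6077) = -5.6 / 8.1494 = -0.6872
  r[B,B] = 1 (diagonal).

R is symmetric with unit diagonal. Assembling:

R = [[1, -0.6872],
 [-0.6872, 1]]


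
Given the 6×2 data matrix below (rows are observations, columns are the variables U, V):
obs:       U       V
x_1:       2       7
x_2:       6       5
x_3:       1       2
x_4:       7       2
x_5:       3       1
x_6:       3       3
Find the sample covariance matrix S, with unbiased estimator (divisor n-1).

Step 1 — column means:
  mean(U) = (2 + 6 + 1 + 7 + 3 + 3) / 6 = 22/6 = 3.6667
  mean(V) = (7 + 5 + 2 + 2 + 1 + 3) / 6 = 20/6 = 3.3333

Step 2 — sample covariance S[i,j] = (1/(n-1)) · Σ_k (x_{k,i} - mean_i) · (x_{k,j} - mean_j), with n-1 = 5.
  S[U,U] = ((-1.6667)·(-1.6667) + (2.3333)·(2.3333) + (-2.6667)·(-2.6667) + (3.3333)·(3.3333) + (-0.6667)·(-0.6667) + (-0.6667)·(-0.6667)) / 5 = 27.3333/5 = 5.4667
  S[U,V] = ((-1.6667)·(3.6667) + (2.3333)·(1.6667) + (-2.6667)·(-1.3333) + (3.3333)·(-1.3333) + (-0.6667)·(-2.3333) + (-0.6667)·(-0.3333)) / 5 = -1.3333/5 = -0.2667
  S[V,V] = ((3.6667)·(3.6667) + (1.6667)·(1.6667) + (-1.3333)·(-1.3333) + (-1.3333)·(-1.3333) + (-2.3333)·(-2.3333) + (-0.3333)·(-0.3333)) / 5 = 25.3333/5 = 5.0667

S is symmetric (S[j,i] = S[i,j]). Assembling:

S = [[5.4667, -0.2667],
 [-0.2667, 5.0667]]


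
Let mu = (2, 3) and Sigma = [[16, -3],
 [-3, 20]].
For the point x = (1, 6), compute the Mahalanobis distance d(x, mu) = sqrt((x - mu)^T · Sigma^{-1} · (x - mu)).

Step 1 — centre the observation: (x - mu) = (-1, 3).

Step 2 — invert Sigma. det(Sigma) = 16·20 - (-3)² = 311.
  Sigma^{-1} = (1/det) · [[d, -b], [-b, a]] = [[0.0643, 0.0096],
 [0.0096, 0.0514]].

Step 3 — form the quadratic (x - mu)^T · Sigma^{-1} · (x - mu):
  Sigma^{-1} · (x - mu) = (-0.0354, 0.1447).
  (x - mu)^T · [Sigma^{-1} · (x - mu)] = (-1)·(-0.0354) + (3)·(0.1447) = 0.4695.

Step 4 — take square root: d = √(0.4695) ≈ 0.6852.

d(x, mu) = √(0.4695) ≈ 0.6852


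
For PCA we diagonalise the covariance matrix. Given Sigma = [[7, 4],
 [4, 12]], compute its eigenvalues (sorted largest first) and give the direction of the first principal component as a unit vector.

Step 1 — characteristic polynomial of 2×2 Sigma:
  det(Sigma - λI) = λ² - trace · λ + det = 0.
  trace = 7 + 12 = 19, det = 7·12 - (4)² = 68.
Step 2 — discriminant:
  Δ = trace² - 4·det = 361 - 272 = 89.
Step 3 — eigenvalues:
  λ = (trace ± √Δ)/2 = (19 ± 9.434)/2,
  λ_1 = 14.217,  λ_2 = 4.783.

Step 4 — unit eigenvector for λ_1: solve (Sigma - λ_1 I)v = 0. First row:
  (7 - 14.217)·v_x + (4)·v_y = 0, i.e. (-7.217)·v_x + (4)·v_y = 0,
  so v ∝ (b, λ_1 - a) = (4, 7.217) = u.
  ||u|| = √((4)² + (7.217)²) = √(68.085) ≈ 8.2514,
  v_1 = u/||u|| ≈ (0.4848, 0.8746) (||v_1|| = 1).

λ_1 = 14.217,  λ_2 = 4.783;  v_1 ≈ (0.4848, 0.8746)


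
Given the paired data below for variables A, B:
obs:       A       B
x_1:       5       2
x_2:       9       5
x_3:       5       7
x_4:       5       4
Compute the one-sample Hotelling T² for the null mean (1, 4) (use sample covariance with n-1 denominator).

Step 1 — sample mean vector:
  mean(A) = (5 + 9 + 5 + 5) / 4 = 24/4 = 6
  mean(B) = (2 + 5 + 7 + 4) / 4 = 18/4 = 4.5
  x̄ = (6, 4.5),  deviation x̄ - mu_0 = (6, 4.5) - (1, 4) = (5, 0.5).

Step 2 — sample covariance matrix, S[i,j] = (1/(n-1)) · Σ_k (x_{k,i} - mean_i) · (x_{k,j} - mean_j), divisor n-1 = 3:
  S[A,A] = ((-1)·(-1) + (3)·(3) + (-1)·(-1) + (-1)·(-1)) / 3 = 12/3 = 4
  S[A,B] = ((-1)·(-2.5) + (3)·(0.5) + (-1)·(2.5) + (-1)·(-0.5)) / 3 = 2/3 = 0.6667
  S[B,B] = ((-2.5)·(-2.5) + (0.5)·(0.5) + (2.5)·(2.5) + (-0.5)·(-0.5)) / 3 = 13/3 = 4.3333
  S = [[4, 0.6667],
 [0.6667, 4.3333]].

Step 3 — invert S. det(S) = 4·4.3333 - (0.6667)² = 16.8889.
  S^{-1} = (1/det) · [[d, -b], [-b, a]] = [[0.2566, -0.0395],
 [-0.0395, 0.2368]].

Step 4 — quadratic form (x̄ - mu_0)^T · S^{-1} · (x̄ - mu_0):
  S^{-1} · (x̄ - mu_0) = (1.2632, -0.0789),
  (x̄ - mu_0)^T · [...] = (5)·(1.2632) + (0.5)·(-0.0789) = 6.2763.

Step 5 — scale by n: T² = 4 · 6.2763 = 25.1053.

T² ≈ 25.1053


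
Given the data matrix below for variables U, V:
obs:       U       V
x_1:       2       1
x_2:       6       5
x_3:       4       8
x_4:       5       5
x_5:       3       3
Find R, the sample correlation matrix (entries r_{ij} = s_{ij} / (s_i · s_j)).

Step 1 — column means:
  mean(U) = (2 + 6 + 4 + 5 + 3) / 5 = 20/5 = 4
  mean(V) = (1 + 5 + 8 + 5 + 3) / 5 = 22/5 = 4.4

Step 2 — sample variances and covariances s[i,j] = (1/(n-1)) · Σ_k (x_{k,i} - mean_i) · (x_{k,j} - mean_j), with n-1 = 4:
  s[U,U] = ((-2)·(-2) + (2)·(2) + (0)·(0) + (1)·(1) + (-1)·(-1)) / 4 = 10/4 = 2.5
  s[U,V] = ((-2)·(-3.4) + (2)·(0.6) + (0)·(3.6) + (1)·(0.6) + (-1)·(-1.4)) / 4 = 10/4 = 2.5
  s[V,V] = ((-3.4)·(-3.4) + (0.6)·(0.6) + (3.6)·(3.6) + (0.6)·(0.6) + (-1.4)·(-1.4)) / 4 = 27.2/4 = 6.8
  Sample standard deviations s_i = √(s[i,i]):
  s(U) = √(2.5) = 1.5811
  s(V) = √(6.8) = 2.6077

Step 3 — r_{ij} = s_{ij} / (s_i · s_j):
  r[U,U] = 1 (diagonal).
  r[U,V] = 2.5 / (1.5811 · 2.6077) = 2.5 / 4.1231 = 0.6063
  r[V,V] = 1 (diagonal).

R is symmetric with unit diagonal. Assembling:

R = [[1, 0.6063],
 [0.6063, 1]]


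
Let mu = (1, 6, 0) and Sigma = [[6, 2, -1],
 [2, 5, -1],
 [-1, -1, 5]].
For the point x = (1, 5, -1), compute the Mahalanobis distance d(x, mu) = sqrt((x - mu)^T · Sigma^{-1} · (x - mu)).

Step 1 — centre the observation: (x - mu) = (0, -1, -1).

Step 2 — invert Sigma (cofactor / det for 3×3, or solve directly):
  Sigma^{-1} = [[0.1951, -0.0732, 0.0244],
 [-0.0732, 0.2358, 0.0325],
 [0.0244, 0.0325, 0.2114]].

Step 3 — form the quadratic (x - mu)^T · Sigma^{-1} · (x - mu):
  Sigma^{-1} · (x - mu) = (0.0488, -0.2683, -0.2439).
  (x - mu)^T · [Sigma^{-1} · (x - mu)] = (0)·(0.0488) + (-1)·(-0.2683) + (-1)·(-0.2439) = 0.5122.

Step 4 — take square root: d = √(0.5122) ≈ 0.7157.

d(x, mu) = √(0.5122) ≈ 0.7157


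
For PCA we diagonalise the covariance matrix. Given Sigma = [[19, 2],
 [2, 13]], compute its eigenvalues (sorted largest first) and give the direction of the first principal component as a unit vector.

Step 1 — characteristic polynomial of 2×2 Sigma:
  det(Sigma - λI) = λ² - trace · λ + det = 0.
  trace = 19 + 13 = 32, det = 19·13 - (2)² = 243.
Step 2 — discriminant:
  Δ = trace² - 4·det = 1024 - 972 = 52.
Step 3 — eigenvalues:
  λ = (trace ± √Δ)/2 = (32 ± 7.2111)/2,
  λ_1 = 19.6056,  λ_2 = 12.3944.

Step 4 — unit eigenvector for λ_1: solve (Sigma - λ_1 I)v = 0. First row:
  (19 - 19.6056)·v_x + (2)·v_y = 0, i.e. (-0.6056)·v_x + (2)·v_y = 0,
  so v ∝ (b, λ_1 - a) = (2, 0.6056) = u.
  ||u|| = √((2)² + (0.6056)²) = √(4.3667) ≈ 2.0897,
  v_1 = u/||u|| ≈ (0.9571, 0.2898) (||v_1|| = 1).

λ_1 = 19.6056,  λ_2 = 12.3944;  v_1 ≈ (0.9571, 0.2898)


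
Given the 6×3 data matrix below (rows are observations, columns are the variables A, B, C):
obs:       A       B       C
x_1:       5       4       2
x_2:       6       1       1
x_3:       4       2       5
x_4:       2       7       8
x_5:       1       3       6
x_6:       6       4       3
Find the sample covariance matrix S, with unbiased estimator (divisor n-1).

Step 1 — column means:
  mean(A) = (5 + 6 + 4 + 2 + 1 + 6) / 6 = 24/6 = 4
  mean(B) = (4 + 1 + 2 + 7 + 3 + 4) / 6 = 21/6 = 3.5
  mean(C) = (2 + 1 + 5 + 8 + 6 + 3) / 6 = 25/6 = 4.1667

Step 2 — sample covariance S[i,j] = (1/(n-1)) · Σ_k (x_{k,i} - mean_i) · (x_{k,j} - mean_j), with n-1 = 5.
  S[A,A] = ((1)·(1) + (2)·(2) + (0)·(0) + (-2)·(-2) + (-3)·(-3) + (2)·(2)) / 5 = 22/5 = 4.4
  S[A,B] = ((1)·(0.5) + (2)·(-2.5) + (0)·(-1.5) + (-2)·(3.5) + (-3)·(-0.5) + (2)·(0.5)) / 5 = -9/5 = -1.8
  S[A,C] = ((1)·(-2.1667) + (2)·(-3.1667) + (0)·(0.8333) + (-2)·(3.8333) + (-3)·(1.8333) + (2)·(-1.1667)) / 5 = -24/5 = -4.8
  S[B,B] = ((0.5)·(0.5) + (-2.5)·(-2.5) + (-1.5)·(-1.5) + (3.5)·(3.5) + (-0.5)·(-0.5) + (0.5)·(0.5)) / 5 = 21.5/5 = 4.3
  S[B,C] = ((0.5)·(-2.1667) + (-2.5)·(-3.1667) + (-1.5)·(0.8333) + (3.5)·(3.8333) + (-0.5)·(1.8333) + (0.5)·(-1.1667)) / 5 = 17.5/5 = 3.5
  S[C,C] = ((-2.1667)·(-2.1667) + (-3.1667)·(-3.1667) + (0.8333)·(0.8333) + (3.8333)·(3.8333) + (1.8333)·(1.8333) + (-1.1667)·(-1.1667)) / 5 = 34.8333/5 = 6.9667

S is symmetric (S[j,i] = S[i,j]). Assembling:

S = [[4.4, -1.8, -4.8],
 [-1.8, 4.3, 3.5],
 [-4.8, 3.5, 6.9667]]


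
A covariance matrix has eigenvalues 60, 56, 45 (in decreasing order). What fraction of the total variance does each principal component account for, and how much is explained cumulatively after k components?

Step 1 — total variance = trace(Sigma) = Σ λ_i = 60 + 56 + 45 = 161.

Step 2 — fraction explained by component i = λ_i / Σ λ:
  PC1: 60/161 = 0.3727
  PC2: 56/161 = 0.3478
  PC3: 45/161 = 0.2795

Step 3 — cumulative fraction after k components = (λ_1 + ... + λ_k) / Σ λ:
  k = 1: 60/161 = 0.3727
  k = 2: (60 + 56)/161 = 116/161 = 0.7205
  k = 3: (60 + 56 + 45)/161 = 161/161 = 1

Summary (fraction, with percent):

explained: PC1 0.3727 (37.27%), PC2 0.3478 (34.78%), PC3 0.2795 (27.95%);  cumulative: 0.3727, 0.7205, 1


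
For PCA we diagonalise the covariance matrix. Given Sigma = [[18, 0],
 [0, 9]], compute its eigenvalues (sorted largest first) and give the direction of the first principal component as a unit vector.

Step 1 — characteristic polynomial of 2×2 Sigma:
  det(Sigma - λI) = λ² - trace · λ + det = 0.
  trace = 18 + 9 = 27, det = 18·9 - (0)² = 162.
Step 2 — discriminant:
  Δ = trace² - 4·det = 729 - 648 = 81.
Step 3 — eigenvalues:
  λ = (trace ± √Δ)/2 = (27 ± 9)/2,
  λ_1 = 18,  λ_2 = 9.

Step 4 — unit eigenvector for λ_1: Sigma is diagonal, so its eigenvectors are the coordinate axes. λ_1 = 18 is the diagonal entry on the first coordinate axis, hence
  v_1 = (1, 0) (||v_1|| = 1).

λ_1 = 18,  λ_2 = 9;  v_1 ≈ (1, 0)


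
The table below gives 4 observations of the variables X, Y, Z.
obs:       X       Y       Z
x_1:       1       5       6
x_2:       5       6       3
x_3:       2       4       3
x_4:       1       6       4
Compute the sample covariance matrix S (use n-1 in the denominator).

Step 1 — column means:
  mean(X) = (1 + 5 + 2 + 1) / 4 = 9/4 = 2.25
  mean(Y) = (5 + 6 + 4 + 6) / 4 = 21/4 = 5.25
  mean(Z) = (6 + 3 + 3 + 4) / 4 = 16/4 = 4

Step 2 — sample covariance S[i,j] = (1/(n-1)) · Σ_k (x_{k,i} - mean_i) · (x_{k,j} - mean_j), with n-1 = 3.
  S[X,X] = ((-1.25)·(-1.25) + (2.75)·(2.75) + (-0.25)·(-0.25) + (-1.25)·(-1.25)) / 3 = 10.75/3 = 3.5833
  S[X,Y] = ((-1.25)·(-0.25) + (2.75)·(0.75) + (-0.25)·(-1.25) + (-1.25)·(0.75)) / 3 = 1.75/3 = 0.5833
  S[X,Z] = ((-1.25)·(2) + (2.75)·(-1) + (-0.25)·(-1) + (-1.25)·(0)) / 3 = -5/3 = -1.6667
  S[Y,Y] = ((-0.25)·(-0.25) + (0.75)·(0.75) + (-1.25)·(-1.25) + (0.75)·(0.75)) / 3 = 2.75/3 = 0.9167
  S[Y,Z] = ((-0.25)·(2) + (0.75)·(-1) + (-1.25)·(-1) + (0.75)·(0)) / 3 = 0/3 = 0
  S[Z,Z] = ((2)·(2) + (-1)·(-1) + (-1)·(-1) + (0)·(0)) / 3 = 6/3 = 2

S is symmetric (S[j,i] = S[i,j]). Assembling:

S = [[3.5833, 0.5833, -1.6667],
 [0.5833, 0.9167, 0],
 [-1.6667, 0, 2]]


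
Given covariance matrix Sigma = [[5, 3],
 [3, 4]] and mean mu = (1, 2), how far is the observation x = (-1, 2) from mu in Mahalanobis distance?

Step 1 — centre the observation: (x - mu) = (-2, 0).

Step 2 — invert Sigma. det(Sigma) = 5·4 - (3)² = 11.
  Sigma^{-1} = (1/det) · [[d, -b], [-b, a]] = [[0.3636, -0.2727],
 [-0.2727, 0.4545]].

Step 3 — form the quadratic (x - mu)^T · Sigma^{-1} · (x - mu):
  Sigma^{-1} · (x - mu) = (-0.7273, 0.5455).
  (x - mu)^T · [Sigma^{-1} · (x - mu)] = (-2)·(-0.7273) + (0)·(0.5455) = 1.4545.

Step 4 — take square root: d = √(1.4545) ≈ 1.206.

d(x, mu) = √(1.4545) ≈ 1.206


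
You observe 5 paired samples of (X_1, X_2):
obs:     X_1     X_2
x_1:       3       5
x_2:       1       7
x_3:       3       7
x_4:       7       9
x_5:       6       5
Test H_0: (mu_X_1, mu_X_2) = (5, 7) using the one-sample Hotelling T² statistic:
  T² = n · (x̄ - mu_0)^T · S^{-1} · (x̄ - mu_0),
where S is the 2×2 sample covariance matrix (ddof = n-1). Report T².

Step 1 — sample mean vector:
  mean(X_1) = (3 + 1 + 3 + 7 + 6) / 5 = 20/5 = 4
  mean(X_2) = (5 + 7 + 7 + 9 + 5) / 5 = 33/5 = 6.6
  x̄ = (4, 6.6),  deviation x̄ - mu_0 = (4, 6.6) - (5, 7) = (-1, -0.4).

Step 2 — sample covariance matrix, S[i,j] = (1/(n-1)) · Σ_k (x_{k,i} - mean_i) · (x_{k,j} - mean_j), divisor n-1 = 4:
  S[X_1,X_1] = ((-1)·(-1) + (-3)·(-3) + (-1)·(-1) + (3)·(3) + (2)·(2)) / 4 = 24/4 = 6
  S[X_1,X_2] = ((-1)·(-1.6) + (-3)·(0.4) + (-1)·(0.4) + (3)·(2.4) + (2)·(-1.6)) / 4 = 4/4 = 1
  S[X_2,X_2] = ((-1.6)·(-1.6) + (0.4)·(0.4) + (0.4)·(0.4) + (2.4)·(2.4) + (-1.6)·(-1.6)) / 4 = 11.2/4 = 2.8
  S = [[6, 1],
 [1, 2.8]].

Step 3 — invert S. det(S) = 6·2.8 - (1)² = 15.8.
  S^{-1} = (1/det) · [[d, -b], [-b, a]] = [[0.1772, -0.0633],
 [-0.0633, 0.3797]].

Step 4 — quadratic form (x̄ - mu_0)^T · S^{-1} · (x̄ - mu_0):
  S^{-1} · (x̄ - mu_0) = (-0.1519, -0.0886),
  (x̄ - mu_0)^T · [...] = (-1)·(-0.1519) + (-0.4)·(-0.0886) = 0.1873.

Step 5 — scale by n: T² = 5 · 0.1873 = 0.9367.

T² ≈ 0.9367


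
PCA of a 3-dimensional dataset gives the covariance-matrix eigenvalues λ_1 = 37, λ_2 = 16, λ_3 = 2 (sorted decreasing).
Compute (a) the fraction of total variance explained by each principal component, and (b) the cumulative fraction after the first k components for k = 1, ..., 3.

Step 1 — total variance = trace(Sigma) = Σ λ_i = 37 + 16 + 2 = 55.

Step 2 — fraction explained by component i = λ_i / Σ λ:
  PC1: 37/55 = 0.6727
  PC2: 16/55 = 0.2909
  PC3: 2/55 = 0.0364

Step 3 — cumulative fraction after k components = (λ_1 + ... + λ_k) / Σ λ:
  k = 1: 37/55 = 0.6727
  k = 2: (37 + 16)/55 = 53/55 = 0.9636
  k = 3: (37 + 16 + 2)/55 = 55/55 = 1

Summary (fraction, with percent):

explained: PC1 0.6727 (67.27%), PC2 0.2909 (29.09%), PC3 0.0364 (3.64%);  cumulative: 0.6727, 0.9636, 1


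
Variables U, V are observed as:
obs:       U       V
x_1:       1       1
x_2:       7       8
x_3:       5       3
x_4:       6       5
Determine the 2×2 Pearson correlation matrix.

Step 1 — column means:
  mean(U) = (1 + 7 + 5 + 6) / 4 = 19/4 = 4.75
  mean(V) = (1 + 8 + 3 + 5) / 4 = 17/4 = 4.25

Step 2 — sample variances and covariances s[i,j] = (1/(n-1)) · Σ_k (x_{k,i} - mean_i) · (x_{k,j} - mean_j), with n-1 = 3:
  s[U,U] = ((-3.75)·(-3.75) + (2.25)·(2.25) + (0.25)·(0.25) + (1.25)·(1.25)) / 3 = 20.75/3 = 6.9167
  s[U,V] = ((-3.75)·(-3.25) + (2.25)·(3.75) + (0.25)·(-1.25) + (1.25)·(0.75)) / 3 = 21.25/3 = 7.0833
  s[V,V] = ((-3.25)·(-3.25) + (3.75)·(3.75) + (-1.25)·(-1.25) + (0.75)·(0.75)) / 3 = 26.75/3 = 8.9167
  Sample standard deviations s_i = √(s[i,i]):
  s(U) = √(6.9167) = 2.63
  s(V) = √(8.9167) = 2.9861

Step 3 — r_{ij} = s_{ij} / (s_i · s_j):
  r[U,U] = 1 (diagonal).
  r[U,V] = 7.0833 / (2.63 · 2.9861) = 7.0833 / 7.8533 = 0.902
  r[V,V] = 1 (diagonal).

R is symmetric with unit diagonal. Assembling:

R = [[1, 0.902],
 [0.902, 1]]


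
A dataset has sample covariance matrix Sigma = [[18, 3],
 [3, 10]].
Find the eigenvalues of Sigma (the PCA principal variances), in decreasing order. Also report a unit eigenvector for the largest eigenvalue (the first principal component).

Step 1 — characteristic polynomial of 2×2 Sigma:
  det(Sigma - λI) = λ² - trace · λ + det = 0.
  trace = 18 + 10 = 28, det = 18·10 - (3)² = 171.
Step 2 — discriminant:
  Δ = trace² - 4·det = 784 - 684 = 100.
Step 3 — eigenvalues:
  λ = (trace ± √Δ)/2 = (28 ± 10)/2,
  λ_1 = 19,  λ_2 = 9.

Step 4 — unit eigenvector for λ_1: solve (Sigma - λ_1 I)v = 0. First row:
  (18 - 19)·v_x + (3)·v_y = 0, i.e. (-1)·v_x + (3)·v_y = 0,
  so v ∝ (b, λ_1 - a) = (3, 1) = u.
  ||u|| = √((3)² + (1)²) = √(10) ≈ 3.1623,
  v_1 = u/||u|| ≈ (0.9487, 0.3162) (||v_1|| = 1).

λ_1 = 19,  λ_2 = 9;  v_1 ≈ (0.9487, 0.3162)


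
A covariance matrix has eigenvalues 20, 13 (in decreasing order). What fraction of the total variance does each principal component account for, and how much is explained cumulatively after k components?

Step 1 — total variance = trace(Sigma) = Σ λ_i = 20 + 13 = 33.

Step 2 — fraction explained by component i = λ_i / Σ λ:
  PC1: 20/33 = 0.6061
  PC2: 13/33 = 0.3939

Step 3 — cumulative fraction after k components = (λ_1 + ... + λ_k) / Σ λ:
  k = 1: 20/33 = 0.6061
  k = 2: (20 + 13)/33 = 33/33 = 1

Summary (fraction, with percent):

explained: PC1 0.6061 (60.61%), PC2 0.3939 (39.39%);  cumulative: 0.6061, 1


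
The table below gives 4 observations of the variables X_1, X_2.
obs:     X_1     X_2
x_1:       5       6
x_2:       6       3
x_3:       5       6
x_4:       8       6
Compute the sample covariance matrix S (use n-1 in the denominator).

Step 1 — column means:
  mean(X_1) = (5 + 6 + 5 + 8) / 4 = 24/4 = 6
  mean(X_2) = (6 + 3 + 6 + 6) / 4 = 21/4 = 5.25

Step 2 — sample covariance S[i,j] = (1/(n-1)) · Σ_k (x_{k,i} - mean_i) · (x_{k,j} - mean_j), with n-1 = 3.
  S[X_1,X_1] = ((-1)·(-1) + (0)·(0) + (-1)·(-1) + (2)·(2)) / 3 = 6/3 = 2
  S[X_1,X_2] = ((-1)·(0.75) + (0)·(-2.25) + (-1)·(0.75) + (2)·(0.75)) / 3 = 0/3 = 0
  S[X_2,X_2] = ((0.75)·(0.75) + (-2.25)·(-2.25) + (0.75)·(0.75) + (0.75)·(0.75)) / 3 = 6.75/3 = 2.25

S is symmetric (S[j,i] = S[i,j]). Assembling:

S = [[2, 0],
 [0, 2.25]]


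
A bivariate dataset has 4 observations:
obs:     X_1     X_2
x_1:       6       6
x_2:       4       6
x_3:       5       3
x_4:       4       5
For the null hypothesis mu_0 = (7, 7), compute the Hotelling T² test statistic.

Step 1 — sample mean vector:
  mean(X_1) = (6 + 4 + 5 + 4) / 4 = 19/4 = 4.75
  mean(X_2) = (6 + 6 + 3 + 5) / 4 = 20/4 = 5
  x̄ = (4.75, 5),  deviation x̄ - mu_0 = (4.75, 5) - (7, 7) = (-2.25, -2).

Step 2 — sample covariance matrix, S[i,j] = (1/(n-1)) · Σ_k (x_{k,i} - mean_i) · (x_{k,j} - mean_j), divisor n-1 = 3:
  S[X_1,X_1] = ((1.25)·(1.25) + (-0.75)·(-0.75) + (0.25)·(0.25) + (-0.75)·(-0.75)) / 3 = 2.75/3 = 0.9167
  S[X_1,X_2] = ((1.25)·(1) + (-0.75)·(1) + (0.25)·(-2) + (-0.75)·(0)) / 3 = 0/3 = 0
  S[X_2,X_2] = ((1)·(1) + (1)·(1) + (-2)·(-2) + (0)·(0)) / 3 = 6/3 = 2
  S = [[0.9167, 0],
 [0, 2]].

Step 3 — invert S. det(S) = 0.9167·2 - (0)² = 1.8333.
  S^{-1} = (1/det) · [[d, -b], [-b, a]] = [[1.0909, 0],
 [0, 0.5]].

Step 4 — quadratic form (x̄ - mu_0)^T · S^{-1} · (x̄ - mu_0):
  S^{-1} · (x̄ - mu_0) = (-2.4545, -1),
  (x̄ - mu_0)^T · [...] = (-2.25)·(-2.4545) + (-2)·(-1) = 7.5227.

Step 5 — scale by n: T² = 4 · 7.5227 = 30.0909.

T² ≈ 30.0909


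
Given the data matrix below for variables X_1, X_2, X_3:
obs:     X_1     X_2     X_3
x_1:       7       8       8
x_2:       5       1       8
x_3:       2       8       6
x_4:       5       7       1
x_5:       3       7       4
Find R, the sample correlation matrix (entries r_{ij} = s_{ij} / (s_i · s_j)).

Step 1 — column means:
  mean(X_1) = (7 + 5 + 2 + 5 + 3) / 5 = 22/5 = 4.4
  mean(X_2) = (8 + 1 + 8 + 7 + 7) / 5 = 31/5 = 6.2
  mean(X_3) = (8 + 8 + 6 + 1 + 4) / 5 = 27/5 = 5.4

Step 2 — sample variances and covariances s[i,j] = (1/(n-1)) · Σ_k (x_{k,i} - mean_i) · (x_{k,j} - mean_j), with n-1 = 4:
  s[X_1,X_1] = ((2.6)·(2.6) + (0.6)·(0.6) + (-2.4)·(-2.4) + (0.6)·(0.6) + (-1.4)·(-1.4)) / 4 = 15.2/4 = 3.8
  s[X_1,X_2] = ((2.6)·(1.8) + (0.6)·(-5.2) + (-2.4)·(1.8) + (0.6)·(0.8) + (-1.4)·(0.8)) / 4 = -3.4/4 = -0.85
  s[X_1,X_3] = ((2.6)·(2.6) + (0.6)·(2.6) + (-2.4)·(0.6) + (0.6)·(-4.4) + (-1.4)·(-1.4)) / 4 = 6.2/4 = 1.55
  s[X_2,X_2] = ((1.8)·(1.8) + (-5.2)·(-5.2) + (1.8)·(1.8) + (0.8)·(0.8) + (0.8)·(0.8)) / 4 = 34.8/4 = 8.7
  s[X_2,X_3] = ((1.8)·(2.6) + (-5.2)·(2.6) + (1.8)·(0.6) + (0.8)·(-4.4) + (0.8)·(-1.4)) / 4 = -12.4/4 = -3.1
  s[X_3,X_3] = ((2.6)·(2.6) + (2.6)·(2.6) + (0.6)·(0.6) + (-4.4)·(-4.4) + (-1.4)·(-1.4)) / 4 = 35.2/4 = 8.8
  Sample standard deviations s_i = √(s[i,i]):
  s(X_1) = √(3.8) = 1.9494
  s(X_2) = √(8.7) = 2.9496
  s(X_3) = √(8.8) = 2.9665

Step 3 — r_{ij} = s_{ij} / (s_i · s_j):
  r[X_1,X_1] = 1 (diagonal).
  r[X_1,X_2] = -0.85 / (1.9494 · 2.9496) = -0.85 / 5.7498 = -0.1478
  r[X_1,X_3] = 1.55 / (1.9494 · 2.9665) = 1.55 / 5.7827 = 0.268
  r[X_2,X_2] = 1 (diagonal).
  r[X_2,X_3] = -3.1 / (2.9496 · 2.9665) = -3.1 / 8.7499 = -0.3543
  r[X_3,X_3] = 1 (diagonal).

R is symmetric with unit diagonal. Assembling:

R = [[1, -0.1478, 0.268],
 [-0.1478, 1, -0.3543],
 [0.268, -0.3543, 1]]


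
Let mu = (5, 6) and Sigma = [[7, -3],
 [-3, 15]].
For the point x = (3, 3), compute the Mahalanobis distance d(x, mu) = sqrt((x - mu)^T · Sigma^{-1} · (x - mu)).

Step 1 — centre the observation: (x - mu) = (-2, -3).

Step 2 — invert Sigma. det(Sigma) = 7·15 - (-3)² = 96.
  Sigma^{-1} = (1/det) · [[d, -b], [-b, a]] = [[0.1562, 0.0312],
 [0.0312, 0.0729]].

Step 3 — form the quadratic (x - mu)^T · Sigma^{-1} · (x - mu):
  Sigma^{-1} · (x - mu) = (-0.4062, -0.2812).
  (x - mu)^T · [Sigma^{-1} · (x - mu)] = (-2)·(-0.4062) + (-3)·(-0.2812) = 1.6562.

Step 4 — take square root: d = √(1.6562) ≈ 1.287.

d(x, mu) = √(1.6562) ≈ 1.287


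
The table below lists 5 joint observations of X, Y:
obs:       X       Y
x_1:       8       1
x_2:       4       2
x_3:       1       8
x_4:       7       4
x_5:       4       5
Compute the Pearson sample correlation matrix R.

Step 1 — column means:
  mean(X) = (8 + 4 + 1 + 7 + 4) / 5 = 24/5 = 4.8
  mean(Y) = (1 + 2 + 8 + 4 + 5) / 5 = 20/5 = 4

Step 2 — sample variances and covariances s[i,j] = (1/(n-1)) · Σ_k (x_{k,i} - mean_i) · (x_{k,j} - mean_j), with n-1 = 4:
  s[X,X] = ((3.2)·(3.2) + (-0.8)·(-0.8) + (-3.8)·(-3.8) + (2.2)·(2.2) + (-0.8)·(-0.8)) / 4 = 30.8/4 = 7.7
  s[X,Y] = ((3.2)·(-3) + (-0.8)·(-2) + (-3.8)·(4) + (2.2)·(0) + (-0.8)·(1)) / 4 = -24/4 = -6
  s[Y,Y] = ((-3)·(-3) + (-2)·(-2) + (4)·(4) + (0)·(0) + (1)·(1)) / 4 = 30/4 = 7.5
  Sample standard deviations s_i = √(s[i,i]):
  s(X) = √(7.7) = 2.7749
  s(Y) = √(7.5) = 2.7386

Step 3 — r_{ij} = s_{ij} / (s_i · s_j):
  r[X,X] = 1 (diagonal).
  r[X,Y] = -6 / (2.7749 · 2.7386) = -6 / 7.5993 = -0.7895
  r[Y,Y] = 1 (diagonal).

R is symmetric with unit diagonal. Assembling:

R = [[1, -0.7895],
 [-0.7895, 1]]


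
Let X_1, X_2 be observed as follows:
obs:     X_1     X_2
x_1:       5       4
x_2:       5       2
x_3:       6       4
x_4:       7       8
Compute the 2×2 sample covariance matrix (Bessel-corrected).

Step 1 — column means:
  mean(X_1) = (5 + 5 + 6 + 7) / 4 = 23/4 = 5.75
  mean(X_2) = (4 + 2 + 4 + 8) / 4 = 18/4 = 4.5

Step 2 — sample covariance S[i,j] = (1/(n-1)) · Σ_k (x_{k,i} - mean_i) · (x_{k,j} - mean_j), with n-1 = 3.
  S[X_1,X_1] = ((-0.75)·(-0.75) + (-0.75)·(-0.75) + (0.25)·(0.25) + (1.25)·(1.25)) / 3 = 2.75/3 = 0.9167
  S[X_1,X_2] = ((-0.75)·(-0.5) + (-0.75)·(-2.5) + (0.25)·(-0.5) + (1.25)·(3.5)) / 3 = 6.5/3 = 2.1667
  S[X_2,X_2] = ((-0.5)·(-0.5) + (-2.5)·(-2.5) + (-0.5)·(-0.5) + (3.5)·(3.5)) / 3 = 19/3 = 6.3333

S is symmetric (S[j,i] = S[i,j]). Assembling:

S = [[0.9167, 2.1667],
 [2.1667, 6.3333]]


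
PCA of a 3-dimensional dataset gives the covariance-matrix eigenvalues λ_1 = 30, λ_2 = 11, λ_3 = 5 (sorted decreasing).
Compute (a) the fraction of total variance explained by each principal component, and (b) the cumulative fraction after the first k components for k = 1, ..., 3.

Step 1 — total variance = trace(Sigma) = Σ λ_i = 30 + 11 + 5 = 46.

Step 2 — fraction explained by component i = λ_i / Σ λ:
  PC1: 30/46 = 0.6522
  PC2: 11/46 = 0.2391
  PC3: 5/46 = 0.1087

Step 3 — cumulative fraction after k components = (λ_1 + ... + λ_k) / Σ λ:
  k = 1: 30/46 = 0.6522
  k = 2: (30 + 11)/46 = 41/46 = 0.8913
  k = 3: (30 + 11 + 5)/46 = 46/46 = 1

Summary (fraction, with percent):

explained: PC1 0.6522 (65.22%), PC2 0.2391 (23.91%), PC3 0.1087 (10.87%);  cumulative: 0.6522, 0.8913, 1


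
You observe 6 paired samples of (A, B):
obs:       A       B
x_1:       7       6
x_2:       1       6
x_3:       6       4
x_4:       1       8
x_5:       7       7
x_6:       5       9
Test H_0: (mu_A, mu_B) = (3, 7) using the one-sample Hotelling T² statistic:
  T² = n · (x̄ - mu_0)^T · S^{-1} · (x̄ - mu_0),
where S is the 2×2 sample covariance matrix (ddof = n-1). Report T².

Step 1 — sample mean vector:
  mean(A) = (7 + 1 + 6 + 1 + 7 + 5) / 6 = 27/6 = 4.5
  mean(B) = (6 + 6 + 4 + 8 + 7 + 9) / 6 = 40/6 = 6.6667
  x̄ = (4.5, 6.6667),  deviation x̄ - mu_0 = (4.5, 6.6667) - (3, 7) = (1.5, -0.3333).

Step 2 — sample covariance matrix, S[i,j] = (1/(n-1)) · Σ_k (x_{k,i} - mean_i) · (x_{k,j} - mean_j), divisor n-1 = 5:
  S[A,A] = ((2.5)·(2.5) + (-3.5)·(-3.5) + (1.5)·(1.5) + (-3.5)·(-3.5) + (2.5)·(2.5) + (0.5)·(0.5)) / 5 = 39.5/5 = 7.9
  S[A,B] = ((2.5)·(-0.6667) + (-3.5)·(-0.6667) + (1.5)·(-2.6667) + (-3.5)·(1.3333) + (2.5)·(0.3333) + (0.5)·(2.3333)) / 5 = -6/5 = -1.2
  S[B,B] = ((-0.6667)·(-0.6667) + (-0.6667)·(-0.6667) + (-2.6667)·(-2.6667) + (1.3333)·(1.3333) + (0.3333)·(0.3333) + (2.3333)·(2.3333)) / 5 = 15.3333/5 = 3.0667
  S = [[7.9, -1.2],
 [-1.2, 3.0667]].

Step 3 — invert S. det(S) = 7.9·3.0667 - (-1.2)² = 22.7867.
  S^{-1} = (1/det) · [[d, -b], [-b, a]] = [[0.1346, 0.0527],
 [0.0527, 0.3467]].

Step 4 — quadratic form (x̄ - mu_0)^T · S^{-1} · (x̄ - mu_0):
  S^{-1} · (x̄ - mu_0) = (0.1843, -0.0366),
  (x̄ - mu_0)^T · [...] = (1.5)·(0.1843) + (-0.3333)·(-0.0366) = 0.2887.

Step 5 — scale by n: T² = 6 · 0.2887 = 1.732.

T² ≈ 1.732


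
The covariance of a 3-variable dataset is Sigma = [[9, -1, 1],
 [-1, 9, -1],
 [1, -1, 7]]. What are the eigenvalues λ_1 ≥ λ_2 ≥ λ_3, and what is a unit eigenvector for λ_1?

Step 1 — characteristic polynomial p(λ) = det(λI - Sigma) = λ³ - tr·λ² + c_1·λ - det, where tr = trace, c_1 = sum of the principal 2×2 minors, det = det(Sigma):
  tr = 9 + 9 + 7 = 25,
  c_1 = (9·9 - (-1)²) + (9·7 - (1)²) + (9·7 - (-1)²) = 80 + 62 + 62 = 204,
  det = 9·(9·7 - (-1)²) - (-1)·((-1)·7 - (-1)·(1)) + (1)·((-1)·(-1) - 9·(1)) = 9·(62) - (-1)·(-6) + (1)·(-8) = 544.
  So p(λ) = λ³ - 25λ² + 204λ - 544.
Step 2 — look for an integer root (rational root theorem: any rational root is an integer divisor of 544). Testing λ = 8:
  p(8) = 512 - 1600 + 1632 - 544 = 0  ✓
  Dividing out (λ - 8): p(λ) = (λ - 8)(λ² - 17λ + 68).
Step 3 — remaining eigenvalues from the quadratic λ² - 17λ + 68 = 0:
  Δ = 17² - 4·68 = 289 - 272 = 17,  λ = (17 ± √17)/2 = (17 ± 4.1231)/2 ≈ 10.5616 or 6.4384.
  Sorted: λ_1 = 10.5616,  λ_2 = 8,  λ_3 = 6.4384  (check: sum = 25 = tr ✓).

Step 4 — unit eigenvector for λ_1 ≈ 10.5616: v spans the null space of (Sigma - λ_1 I), whose rows are
  r_1 = (-1.5616, -1, 1),  r_2 = (-1, -1.5616, -1),  r_3 = (1, -1, -3.5616).
  v is orthogonal to every row, so take v ∝ r_1 × r_2 = ((-1)·(-1) - (1)·(-1.5616), (1)·(-1) - (-1.5616)·(-1), (-1.5616)·(-1.5616) - (-1)·(-1)) ≈ (2.5616, -2.5616, 1.4384).
  Let u = (2.5616, -2.5616, 1.4384).
  ||u|| = √((2.5616)² + (-2.5616)² + (1.4384)²) = √(15.1922) ≈ 3.8977,  v_1 = u/||u|| ≈ (0.6572, -0.6572, 0.369) (||v_1|| = 1).

λ_1 = 10.5616,  λ_2 = 8,  λ_3 = 6.4384;  v_1 ≈ (0.6572, -0.6572, 0.369)


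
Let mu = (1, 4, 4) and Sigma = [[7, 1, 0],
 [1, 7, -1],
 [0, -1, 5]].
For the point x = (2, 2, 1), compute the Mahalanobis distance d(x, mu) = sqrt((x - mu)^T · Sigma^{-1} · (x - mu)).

Step 1 — centre the observation: (x - mu) = (1, -2, -3).

Step 2 — invert Sigma (cofactor / det for 3×3, or solve directly):
  Sigma^{-1} = [[0.1459, -0.0215, -0.0043],
 [-0.0215, 0.1502, 0.03],
 [-0.0043, 0.03, 0.206]].

Step 3 — form the quadratic (x - mu)^T · Sigma^{-1} · (x - mu):
  Sigma^{-1} · (x - mu) = (0.2017, -0.412, -0.6824).
  (x - mu)^T · [Sigma^{-1} · (x - mu)] = (1)·(0.2017) + (-2)·(-0.412) + (-3)·(-0.6824) = 3.073.

Step 4 — take square root: d = √(3.073) ≈ 1.753.

d(x, mu) = √(3.073) ≈ 1.753


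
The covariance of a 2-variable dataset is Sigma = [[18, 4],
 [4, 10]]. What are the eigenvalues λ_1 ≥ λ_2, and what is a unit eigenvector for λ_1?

Step 1 — characteristic polynomial of 2×2 Sigma:
  det(Sigma - λI) = λ² - trace · λ + det = 0.
  trace = 18 + 10 = 28, det = 18·10 - (4)² = 164.
Step 2 — discriminant:
  Δ = trace² - 4·det = 784 - 656 = 128.
Step 3 — eigenvalues:
  λ = (trace ± √Δ)/2 = (28 ± 11.3137)/2,
  λ_1 = 19.6569,  λ_2 = 8.3431.

Step 4 — unit eigenvector for λ_1: solve (Sigma - λ_1 I)v = 0. First row:
  (18 - 19.6569)·v_x + (4)·v_y = 0, i.e. (-1.6569)·v_x + (4)·v_y = 0,
  so v ∝ (b, λ_1 - a) = (4, 1.6569) = u.
  ||u|| = √((4)² + (1.6569)²) = √(18.7452) ≈ 4.3296,
  v_1 = u/||u|| ≈ (0.9239, 0.3827) (||v_1|| = 1).

λ_1 = 19.6569,  λ_2 = 8.3431;  v_1 ≈ (0.9239, 0.3827)


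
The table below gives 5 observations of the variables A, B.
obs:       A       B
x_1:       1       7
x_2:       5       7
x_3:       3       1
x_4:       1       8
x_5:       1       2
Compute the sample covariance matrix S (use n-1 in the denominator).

Step 1 — column means:
  mean(A) = (1 + 5 + 3 + 1 + 1) / 5 = 11/5 = 2.2
  mean(B) = (7 + 7 + 1 + 8 + 2) / 5 = 25/5 = 5

Step 2 — sample covariance S[i,j] = (1/(n-1)) · Σ_k (x_{k,i} - mean_i) · (x_{k,j} - mean_j), with n-1 = 4.
  S[A,A] = ((-1.2)·(-1.2) + (2.8)·(2.8) + (0.8)·(0.8) + (-1.2)·(-1.2) + (-1.2)·(-1.2)) / 4 = 12.8/4 = 3.2
  S[A,B] = ((-1.2)·(2) + (2.8)·(2) + (0.8)·(-4) + (-1.2)·(3) + (-1.2)·(-3)) / 4 = 0/4 = 0
  S[B,B] = ((2)·(2) + (2)·(2) + (-4)·(-4) + (3)·(3) + (-3)·(-3)) / 4 = 42/4 = 10.5

S is symmetric (S[j,i] = S[i,j]). Assembling:

S = [[3.2, 0],
 [0, 10.5]]


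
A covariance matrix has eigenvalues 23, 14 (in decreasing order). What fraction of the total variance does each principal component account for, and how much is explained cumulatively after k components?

Step 1 — total variance = trace(Sigma) = Σ λ_i = 23 + 14 = 37.

Step 2 — fraction explained by component i = λ_i / Σ λ:
  PC1: 23/37 = 0.6216
  PC2: 14/37 = 0.3784

Step 3 — cumulative fraction after k components = (λ_1 + ... + λ_k) / Σ λ:
  k = 1: 23/37 = 0.6216
  k = 2: (23 + 14)/37 = 37/37 = 1

Summary (fraction, with percent):

explained: PC1 0.6216 (62.16%), PC2 0.3784 (37.84%);  cumulative: 0.6216, 1
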